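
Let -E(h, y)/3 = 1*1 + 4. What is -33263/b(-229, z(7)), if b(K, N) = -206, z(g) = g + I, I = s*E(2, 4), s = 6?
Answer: 33263/206 ≈ 161.47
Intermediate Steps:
E(h, y) = -15 (E(h, y) = -3*(1*1 + 4) = -3*(1 + 4) = -3*5 = -15)
I = -90 (I = 6*(-15) = -90)
z(g) = -90 + g (z(g) = g - 90 = -90 + g)
-33263/b(-229, z(7)) = -33263/(-206) = -33263*(-1/206) = 33263/206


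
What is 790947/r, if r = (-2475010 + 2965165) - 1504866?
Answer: -263649/338237 ≈ -0.77948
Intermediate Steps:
r = -1014711 (r = 490155 - 1504866 = -1014711)
790947/r = 790947/(-1014711) = 790947*(-1/1014711) = -263649/338237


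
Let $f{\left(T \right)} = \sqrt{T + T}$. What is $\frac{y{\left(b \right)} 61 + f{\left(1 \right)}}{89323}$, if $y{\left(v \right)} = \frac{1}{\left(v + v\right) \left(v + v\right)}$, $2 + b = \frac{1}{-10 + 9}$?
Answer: $\frac{61}{3215628} + \frac{\sqrt{2}}{89323} \approx 3.4802 \cdot 10^{-5}$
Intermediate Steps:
$b = -3$ ($b = -2 + \frac{1}{-10 + 9} = -2 + \frac{1}{-1} = -2 - 1 = -3$)
$y{\left(v \right)} = \frac{1}{4 v^{2}}$ ($y{\left(v \right)} = \frac{1}{2 v 2 v} = \frac{1}{4 v^{2}}$)
$f{\left(T \right)} = \sqrt{2} \sqrt{T}$ ($f{\left(T \right)} = \sqrt{2 T} = \sqrt{2} \sqrt{T}$)
$\frac{y{\left(b \right)} 61 + f{\left(1 \right)}}{89323} = \frac{\frac{1}{4 \cdot 9} \cdot 61 + \sqrt{2} \sqrt{1}}{89323} = \left(\frac{1}{4} \cdot \frac{1}{9} \cdot 61 + \sqrt{2} \cdot 1\right) \frac{1}{89323} = \left(\frac{1}{36} \cdot 61 + \sqrt{2}\right) \frac{1}{89323} = \left(\frac{61}{36} + \sqrt{2}\right) \frac{1}{89323} = \frac{61}{3215628} + \frac{\sqrt{2}}{89323}$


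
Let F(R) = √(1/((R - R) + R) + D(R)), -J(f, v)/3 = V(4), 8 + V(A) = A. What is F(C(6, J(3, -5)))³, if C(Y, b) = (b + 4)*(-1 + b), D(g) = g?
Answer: 30977*√340747/7744 ≈ 2335.0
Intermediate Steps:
V(A) = -8 + A
J(f, v) = 12 (J(f, v) = -3*(-8 + 4) = -3*(-4) = 12)
C(Y, b) = (-1 + b)*(4 + b) (C(Y, b) = (4 + b)*(-1 + b) = (-1 + b)*(4 + b))
F(R) = √(R + 1/R) (F(R) = √(1/((R - R) + R) + R) = √(1/(0 + R) + R) = √(1/R + R) = √(R + 1/R))
F(C(6, J(3, -5)))³ = (√((-4 + 12² + 3*12) + 1/(-4 + 12² + 3*12)))³ = (√((-4 + 144 + 36) + 1/(-4 + 144 + 36)))³ = (√(176 + 1/176))³ = (√(30977/176))³ = (√340747/44)³ = 30977*√340747/7744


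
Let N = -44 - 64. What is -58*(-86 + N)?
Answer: 11252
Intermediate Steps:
N = -108
-58*(-86 + N) = -58*(-86 - 108) = -58*(-194) = 11252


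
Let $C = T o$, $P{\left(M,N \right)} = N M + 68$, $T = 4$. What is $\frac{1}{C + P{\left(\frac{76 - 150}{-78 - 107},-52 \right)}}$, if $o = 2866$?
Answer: $\frac{5}{57556} \approx 8.6872 \cdot 10^{-5}$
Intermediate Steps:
$P{\left(M,N \right)} = 68 + M N$ ($P{\left(M,N \right)} = M N + 68 = 68 + M N$)
$C = 11464$ ($C = 4 \cdot 2866 = 11464$)
$\frac{1}{C + P{\left(\frac{76 - 150}{-78 - 107},-52 \right)}} = \frac{1}{11464 + \left(68 + \frac{76 - 150}{-78 - 107} \left(-52\right)\right)} = \frac{1}{11464 + \left(68 + - \frac{74}{-185} \left(-52\right)\right)} = \frac{1}{11464 + \left(68 + \left(-74\right) \left(- \frac{1}{185}\right) \left(-52\right)\right)} = \frac{1}{11464 + \left(68 + \frac{2}{5} \left(-52\right)\right)} = \frac{1}{11464 + \left(68 - \frac{104}{5}\right)} = \frac{1}{11464 + \frac{236}{5}} = \frac{1}{\frac{57556}{5}} = \frac{5}{57556}$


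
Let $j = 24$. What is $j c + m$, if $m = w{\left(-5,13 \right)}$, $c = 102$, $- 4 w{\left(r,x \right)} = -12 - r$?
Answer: $\frac{9799}{4} \approx 2449.8$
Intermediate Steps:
$w{\left(r,x \right)} = 3 + \frac{r}{4}$ ($w{\left(r,x \right)} = - \frac{-12 - r}{4} = 3 + \frac{r}{4}$)
$m = \frac{7}{4}$ ($m = 3 + \frac{1}{4} \left(-5\right) = 3 - \frac{5}{4} = \frac{7}{4} \approx 1.75$)
$j c + m = 24 \cdot 102 + \frac{7}{4} = 2448 + \frac{7}{4} = \frac{9799}{4}$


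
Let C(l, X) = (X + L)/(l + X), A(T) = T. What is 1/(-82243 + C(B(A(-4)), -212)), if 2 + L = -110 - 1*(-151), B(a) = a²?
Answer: -196/16119455 ≈ -1.2159e-5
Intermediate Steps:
L = 39 (L = -2 + (-110 - 1*(-151)) = -2 + (-110 + 151) = -2 + 41 = 39)
C(l, X) = (39 + X)/(X + l) (C(l, X) = (X + 39)/(l + X) = (39 + X)/(X + l))
1/(-82243 + C(B(A(-4)), -212)) = 1/(-82243 + (39 - 212)/(-212 + (-4)²)) = 1/(-82243 - 173/(-212 + 16)) = 1/(-82243 - 173/(-196)) = 1/(-82243 - 1/196*(-173)) = 1/(-82243 + 173/196) = 1/(-16119455/196) = -196/16119455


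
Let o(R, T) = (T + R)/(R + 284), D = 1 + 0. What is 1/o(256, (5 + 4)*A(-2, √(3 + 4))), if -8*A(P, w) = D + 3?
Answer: 1080/503 ≈ 2.1471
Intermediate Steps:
D = 1
A(P, w) = -½ (A(P, w) = -(1 + 3)/8 = -⅛*4 = -½)
o(R, T) = (R + T)/(284 + R)
1/o(256, (5 + 4)*A(-2, √(3 + 4))) = 1/((256 + (5 + 4)*(-½))/(284 + 256)) = 1/((256 + 9*(-½))/540) = 1/((256 - 9/2)/540) = 1/((1/540)*(503/2)) = 1/(503/1080) = 1080/503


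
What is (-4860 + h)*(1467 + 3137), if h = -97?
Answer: -22822028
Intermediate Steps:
(-4860 + h)*(1467 + 3137) = (-4860 - 97)*(1467 + 3137) = -4957*4604 = -22822028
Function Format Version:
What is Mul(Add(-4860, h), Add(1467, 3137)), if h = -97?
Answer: -22822028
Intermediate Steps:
Mul(Add(-4860, h), Add(1467, 3137)) = Mul(Add(-4860, -97), Add(1467, 3137)) = Mul(-4957, 4604) = -22822028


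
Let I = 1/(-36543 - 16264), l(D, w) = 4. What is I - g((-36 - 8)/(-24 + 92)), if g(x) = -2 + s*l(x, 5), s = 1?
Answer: -105615/52807 ≈ -2.0000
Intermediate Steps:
g(x) = 2 (g(x) = -2 + 1*4 = -2 + 4 = 2)
I = -1/52807 (I = 1/(-52807) = -1/52807 ≈ -1.8937e-5)
I - g((-36 - 8)/(-24 + 92)) = -1/52807 - 1*2 = -1/52807 - 2 = -105615/52807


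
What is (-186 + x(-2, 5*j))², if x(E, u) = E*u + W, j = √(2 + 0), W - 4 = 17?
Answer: 27425 + 3300*√2 ≈ 32092.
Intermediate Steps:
W = 21 (W = 4 + 17 = 21)
j = √2 ≈ 1.4142
x(E, u) = 21 + E*u (x(E, u) = E*u + 21 = 21 + E*u)
(-186 + x(-2, 5*j))² = (-186 + (21 - 10*√2))² = (-165 - 10*√2)²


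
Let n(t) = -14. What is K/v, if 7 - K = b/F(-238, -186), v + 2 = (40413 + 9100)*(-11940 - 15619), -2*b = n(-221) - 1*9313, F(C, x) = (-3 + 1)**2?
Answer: 9271/10916230152 ≈ 8.4929e-7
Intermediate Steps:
F(C, x) = 4 (F(C, x) = (-2)**2 = 4)
b = 9327/2 (b = -(-14 - 1*9313)/2 = -(-14 - 9313)/2 = -1/2*(-9327) = 9327/2 ≈ 4663.5)
v = -1364528769 (v = -2 + (40413 + 9100)*(-11940 - 15619) = -2 + 49513*(-27559) = -2 - 1364528767 = -1364528769)
K = -9271/8 (K = 7 - 9327/(2*4) = 7 - 1*9327/8 = 7 - 9327/8 = -9271/8 ≈ -1158.9)
K/v = -9271/8/(-1364528769) = -9271/8*(-1/1364528769) = 9271/10916230152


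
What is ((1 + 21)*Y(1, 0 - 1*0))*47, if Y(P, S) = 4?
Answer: 4136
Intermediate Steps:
((1 + 21)*Y(1, 0 - 1*0))*47 = ((1 + 21)*4)*47 = (22*4)*47 = 88*47 = 4136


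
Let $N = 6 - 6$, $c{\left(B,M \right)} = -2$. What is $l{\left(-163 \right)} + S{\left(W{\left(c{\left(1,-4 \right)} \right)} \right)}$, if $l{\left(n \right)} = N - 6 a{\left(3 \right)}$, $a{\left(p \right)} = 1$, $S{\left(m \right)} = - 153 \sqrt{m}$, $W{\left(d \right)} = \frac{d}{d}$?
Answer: $-159$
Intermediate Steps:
$N = 0$ ($N = 6 - 6 = 0$)
$W{\left(d \right)} = 1$
$l{\left(n \right)} = -6$ ($l{\left(n \right)} = 0 - 6 = -6$)
$l{\left(-163 \right)} + S{\left(W{\left(c{\left(1,-4 \right)} \right)} \right)} = -6 - 153 \sqrt{1} = -6 - 153 = -159$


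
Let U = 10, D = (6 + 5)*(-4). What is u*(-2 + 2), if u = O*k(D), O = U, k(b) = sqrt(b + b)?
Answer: 0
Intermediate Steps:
D = -44 (D = 11*(-4) = -44)
k(b) = sqrt(2)*sqrt(b) (k(b) = sqrt(2*b) = sqrt(2)*sqrt(b))
O = 10
u = 20*I*sqrt(22) (u = 10*(sqrt(2)*sqrt(-44)) = 10*(sqrt(2)*(2*I*sqrt(11))) = 10*(2*I*sqrt(22)) = 20*I*sqrt(22) ≈ 93.808*I)
u*(-2 + 2) = (20*I*sqrt(22))*(-2 + 2) = (20*I*sqrt(22))*0 = 0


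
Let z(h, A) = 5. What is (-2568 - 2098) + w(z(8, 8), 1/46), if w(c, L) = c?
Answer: -4661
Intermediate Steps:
(-2568 - 2098) + w(z(8, 8), 1/46) = (-2568 - 2098) + 5 = -4666 + 5 = -4661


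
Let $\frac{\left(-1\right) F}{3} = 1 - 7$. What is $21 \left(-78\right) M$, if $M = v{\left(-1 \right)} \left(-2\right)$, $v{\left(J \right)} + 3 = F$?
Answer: $49140$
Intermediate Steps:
$F = 18$ ($F = - 3 \left(1 - 7\right) = \left(-3\right) \left(-6\right) = 18$)
$v{\left(J \right)} = 15$ ($v{\left(J \right)} = -3 + 18 = 15$)
$M = -30$ ($M = 15 \left(-2\right) = -30$)
$21 \left(-78\right) M = 21 \left(-78\right) \left(-30\right) = \left(-1638\right) \left(-30\right) = 49140$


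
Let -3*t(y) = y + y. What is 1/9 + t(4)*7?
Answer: -167/9 ≈ -18.556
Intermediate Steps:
t(y) = -2*y/3 (t(y) = -(y + y)/3 = -2*y/3)
1/9 + t(4)*7 = 1/9 - 2/3*4*7 = 1/9 - 8/3*7 = 1/9 - 56/3 = -167/9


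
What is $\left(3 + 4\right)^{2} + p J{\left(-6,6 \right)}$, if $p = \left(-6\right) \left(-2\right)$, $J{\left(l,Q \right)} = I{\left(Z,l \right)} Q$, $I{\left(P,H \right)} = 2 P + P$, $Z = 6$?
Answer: $1345$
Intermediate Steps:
$I{\left(P,H \right)} = 3 P$
$J{\left(l,Q \right)} = 18 Q$ ($J{\left(l,Q \right)} = 3 \cdot 6 Q = 18 Q$)
$p = 12$
$\left(3 + 4\right)^{2} + p J{\left(-6,6 \right)} = \left(3 + 4\right)^{2} + 12 \cdot 18 \cdot 6 = 7^{2} + 12 \cdot 108 = 49 + 1296 = 1345$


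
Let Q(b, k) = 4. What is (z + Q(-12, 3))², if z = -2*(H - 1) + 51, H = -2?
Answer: 3721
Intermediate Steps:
z = 57 (z = -2*(-2 - 1) + 51 = -2*(-3) + 51 = 6 + 51 = 57)
(z + Q(-12, 3))² = (57 + 4)² = 61² = 3721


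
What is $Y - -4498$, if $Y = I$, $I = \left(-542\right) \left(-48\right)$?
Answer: $30514$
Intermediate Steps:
$I = 26016$
$Y = 26016$
$Y - -4498 = 26016 - -4498 = 26016 + 4498 = 30514$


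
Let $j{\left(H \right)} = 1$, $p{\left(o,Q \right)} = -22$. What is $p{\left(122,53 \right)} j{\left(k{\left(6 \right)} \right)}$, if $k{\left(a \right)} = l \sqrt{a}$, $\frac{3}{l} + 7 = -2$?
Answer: $-22$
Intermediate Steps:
$l = - \frac{1}{3}$ ($l = \frac{3}{-7 - 2} = \frac{3}{-9} = 3 \left(- \frac{1}{9}\right) = - \frac{1}{3} \approx -0.33333$)
$k{\left(a \right)} = - \frac{\sqrt{a}}{3}$
$p{\left(122,53 \right)} j{\left(k{\left(6 \right)} \right)} = \left(-22\right) 1 = -22$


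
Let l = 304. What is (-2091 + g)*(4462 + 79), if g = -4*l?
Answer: -15017087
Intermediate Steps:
g = -1216 (g = -4*304 = -1216)
(-2091 + g)*(4462 + 79) = (-2091 - 1216)*(4462 + 79) = -3307*4541 = -15017087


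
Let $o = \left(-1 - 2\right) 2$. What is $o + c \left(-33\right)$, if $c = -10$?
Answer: $324$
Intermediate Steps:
$o = -6$ ($o = \left(-3\right) 2 = -6$)
$o + c \left(-33\right) = -6 - -330 = -6 + 330 = 324$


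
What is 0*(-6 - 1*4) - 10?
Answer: -10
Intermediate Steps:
0*(-6 - 1*4) - 10 = 0*(-6 - 4) - 10 = 0*(-10) - 10 = 0 - 10 = -10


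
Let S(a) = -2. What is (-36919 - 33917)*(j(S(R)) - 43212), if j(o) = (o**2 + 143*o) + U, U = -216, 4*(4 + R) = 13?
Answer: 3096241560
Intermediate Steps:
R = -3/4 (R = -4 + (1/4)*13 = -4 + 13/4 = -3/4 ≈ -0.75000)
j(o) = -216 + o**2 + 143*o (j(o) = (o**2 + 143*o) - 216 = -216 + o**2 + 143*o)
(-36919 - 33917)*(j(S(R)) - 43212) = (-36919 - 33917)*((-216 + (-2)**2 + 143*(-2)) - 43212) = -70836*((-216 + 4 - 286) - 43212) = -70836*(-498 - 43212) = -70836*(-43710) = 3096241560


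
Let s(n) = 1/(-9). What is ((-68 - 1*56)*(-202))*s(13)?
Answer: -25048/9 ≈ -2783.1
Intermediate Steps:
s(n) = -⅑
((-68 - 1*56)*(-202))*s(13) = ((-68 - 1*56)*(-202))*(-⅑) = ((-68 - 56)*(-202))*(-⅑) = -124*(-202)*(-⅑) = 25048*(-⅑) = -25048/9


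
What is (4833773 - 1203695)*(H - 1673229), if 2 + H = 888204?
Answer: -2849709242106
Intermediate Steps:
H = 888202 (H = -2 + 888204 = 888202)
(4833773 - 1203695)*(H - 1673229) = (4833773 - 1203695)*(888202 - 1673229) = 3630078*(-785027) = -2849709242106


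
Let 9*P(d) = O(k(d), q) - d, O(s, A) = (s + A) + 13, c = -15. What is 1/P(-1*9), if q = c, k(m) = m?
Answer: -9/2 ≈ -4.5000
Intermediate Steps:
q = -15
O(s, A) = 13 + A + s (O(s, A) = (A + s) + 13 = 13 + A + s)
P(d) = -2/9 (P(d) = ((13 - 15 + d) - d)/9 = ((-2 + d) - d)/9 = (⅑)*(-2) = -2/9)
1/P(-1*9) = 1/(-2/9) = -9/2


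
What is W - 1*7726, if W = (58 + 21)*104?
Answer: 490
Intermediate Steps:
W = 8216 (W = 79*104 = 8216)
W - 1*7726 = 8216 - 1*7726 = 8216 - 7726 = 490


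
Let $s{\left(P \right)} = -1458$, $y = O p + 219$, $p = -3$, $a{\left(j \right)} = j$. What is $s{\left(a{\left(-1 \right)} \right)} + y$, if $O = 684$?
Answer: $-3291$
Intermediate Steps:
$y = -1833$ ($y = 684 \left(-3\right) + 219 = -2052 + 219 = -1833$)
$s{\left(a{\left(-1 \right)} \right)} + y = -1458 - 1833 = -3291$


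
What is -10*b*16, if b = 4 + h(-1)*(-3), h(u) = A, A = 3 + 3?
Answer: 2240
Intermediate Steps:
A = 6
h(u) = 6
b = -14 (b = 4 + 6*(-3) = 4 - 18 = -14)
-10*b*16 = -10*(-14)*16 = 140*16 = 2240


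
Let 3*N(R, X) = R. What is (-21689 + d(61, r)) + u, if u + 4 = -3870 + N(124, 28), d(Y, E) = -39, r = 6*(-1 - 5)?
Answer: -76682/3 ≈ -25561.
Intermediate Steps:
r = -36 (r = 6*(-6) = -36)
N(R, X) = R/3
u = -11498/3 (u = -4 + (-3870 + (1/3)*124) = -4 + (-3870 + 124/3) = -4 - 11486/3 = -11498/3 ≈ -3832.7)
(-21689 + d(61, r)) + u = (-21689 - 39) - 11498/3 = -21728 - 11498/3 = -76682/3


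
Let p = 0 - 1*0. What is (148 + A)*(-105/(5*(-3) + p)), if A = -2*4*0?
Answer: 1036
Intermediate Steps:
p = 0 (p = 0 + 0 = 0)
A = 0 (A = -8*0 = 0)
(148 + A)*(-105/(5*(-3) + p)) = (148 + 0)*(-105/(5*(-3) + 0)) = 148*(-105/(-15 + 0)) = 148*(-105/(-15)) = 148*(-105*(-1/15)) = 148*7 = 1036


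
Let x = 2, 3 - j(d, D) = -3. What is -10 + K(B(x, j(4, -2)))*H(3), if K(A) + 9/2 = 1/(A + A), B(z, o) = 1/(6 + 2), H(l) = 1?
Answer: -21/2 ≈ -10.500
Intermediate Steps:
j(d, D) = 6 (j(d, D) = 3 - 1*(-3) = 3 + 3 = 6)
B(z, o) = ⅛ (B(z, o) = 1/8 = ⅛)
K(A) = -9/2 + 1/(2*A) (K(A) = -9/2 + 1/(A + A) = -9/2 + 1/(2*A))
-10 + K(B(x, j(4, -2)))*H(3) = -10 + ((1 - 9*⅛)/(2*(⅛)))*1 = -10 + ((½)*8*(1 - 9/8))*1 = -10 + ((½)*8*(-⅛))*1 = -10 - ½*1 = -10 - ½ = -21/2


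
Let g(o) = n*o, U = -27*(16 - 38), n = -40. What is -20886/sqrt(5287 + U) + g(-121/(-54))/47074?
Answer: -1210/635499 - 20886*sqrt(5881)/5881 ≈ -272.35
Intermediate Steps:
U = 594 (U = -27*(-22) = 594)
g(o) = -40*o
-20886/sqrt(5287 + U) + g(-121/(-54))/47074 = -20886/sqrt(5287 + 594) - (-4840)/(-54)/47074 = -20886*sqrt(5881)/5881 - (-4840)*(-1)/54*(1/47074) = -20886*sqrt(5881)/5881 - 40*121/54*(1/47074) = -20886*sqrt(5881)/5881 - 2420/27*1/47074 = -20886*sqrt(5881)/5881 - 1210/635499 = -1210/635499 - 20886*sqrt(5881)/5881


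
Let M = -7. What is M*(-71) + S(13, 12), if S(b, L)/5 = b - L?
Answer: 502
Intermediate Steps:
S(b, L) = -5*L + 5*b (S(b, L) = 5*(b - L) = -5*L + 5*b)
M*(-71) + S(13, 12) = -7*(-71) + (-5*12 + 5*13) = 497 + (-60 + 65) = 497 + 5 = 502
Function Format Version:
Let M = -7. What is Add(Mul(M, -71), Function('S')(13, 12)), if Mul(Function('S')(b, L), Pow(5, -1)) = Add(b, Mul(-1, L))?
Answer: 502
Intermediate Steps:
Function('S')(b, L) = Add(Mul(-5, L), Mul(5, b)) (Function('S')(b, L) = Mul(5, Add(b, Mul(-1, L))) = Add(Mul(-5, L), Mul(5, b)))
Add(Mul(M, -71), Function('S')(13, 12)) = Add(Mul(-7, -71), Add(Mul(-5, 12), Mul(5, 13))) = Add(497, Add(-60, 65)) = Add(497, 5) = 502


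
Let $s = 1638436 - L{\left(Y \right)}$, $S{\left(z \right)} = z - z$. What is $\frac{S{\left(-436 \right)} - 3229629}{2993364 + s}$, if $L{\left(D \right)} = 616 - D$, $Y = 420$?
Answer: $- \frac{1076543}{1543868} \approx -0.6973$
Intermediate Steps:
$S{\left(z \right)} = 0$
$s = 1638240$ ($s = 1638436 - \left(616 - 420\right) = 1638436 - 196 = 1638240$)
$\frac{S{\left(-436 \right)} - 3229629}{2993364 + s} = \frac{0 - 3229629}{2993364 + 1638240} = - \frac{3229629}{4631604} = \left(-3229629\right) \frac{1}{4631604} = - \frac{1076543}{1543868}$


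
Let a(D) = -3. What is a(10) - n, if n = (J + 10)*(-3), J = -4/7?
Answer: 177/7 ≈ 25.286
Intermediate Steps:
J = -4/7 (J = -4*⅐ = -4/7 ≈ -0.57143)
n = -198/7 (n = (-4/7 + 10)*(-3) = (66/7)*(-3) = -198/7 ≈ -28.286)
a(10) - n = -3 - 1*(-198/7) = -3 + 198/7 = 177/7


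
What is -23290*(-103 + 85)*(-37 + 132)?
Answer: 39825900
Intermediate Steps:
-23290*(-103 + 85)*(-37 + 132) = -(-419220)*95 = -23290*(-1710) = 39825900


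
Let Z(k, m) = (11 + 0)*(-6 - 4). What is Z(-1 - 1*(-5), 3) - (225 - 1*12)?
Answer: -323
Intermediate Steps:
Z(k, m) = -110 (Z(k, m) = 11*(-10) = -110)
Z(-1 - 1*(-5), 3) - (225 - 1*12) = -110 - (225 - 1*12) = -110 - (225 - 12) = -110 - 1*213 = -110 - 213 = -323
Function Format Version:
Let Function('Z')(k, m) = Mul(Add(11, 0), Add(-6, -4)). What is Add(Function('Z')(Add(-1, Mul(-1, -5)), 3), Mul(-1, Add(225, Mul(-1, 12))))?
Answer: -323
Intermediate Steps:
Function('Z')(k, m) = -110 (Function('Z')(k, m) = Mul(11, -10) = -110)
Add(Function('Z')(Add(-1, Mul(-1, -5)), 3), Mul(-1, Add(225, Mul(-1, 12)))) = Add(-110, Mul(-1, Add(225, Mul(-1, 12)))) = Add(-110, Mul(-1, Add(225, -12))) = Add(-110, Mul(-1, 213)) = Add(-110, -213) = -323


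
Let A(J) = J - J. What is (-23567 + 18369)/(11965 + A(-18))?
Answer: -5198/11965 ≈ -0.43443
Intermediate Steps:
A(J) = 0
(-23567 + 18369)/(11965 + A(-18)) = (-23567 + 18369)/(11965 + 0) = -5198/11965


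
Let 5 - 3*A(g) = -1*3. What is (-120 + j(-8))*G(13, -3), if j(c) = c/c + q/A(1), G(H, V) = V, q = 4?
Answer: 705/2 ≈ 352.50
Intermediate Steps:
A(g) = 8/3 (A(g) = 5/3 - (-1)*3/3 = 5/3 - 1/3*(-3) = 5/3 + 1 = 8/3)
j(c) = 5/2 (j(c) = c/c + 4/(8/3) = 1 + 4*(3/8) = 1 + 3/2 = 5/2)
(-120 + j(-8))*G(13, -3) = (-120 + 5/2)*(-3) = -235/2*(-3) = 705/2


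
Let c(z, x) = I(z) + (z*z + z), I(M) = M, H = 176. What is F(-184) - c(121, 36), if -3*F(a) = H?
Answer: -44825/3 ≈ -14942.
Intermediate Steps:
F(a) = -176/3 (F(a) = -⅓*176 = -176/3)
c(z, x) = z² + 2*z (c(z, x) = z + (z*z + z) = z + (z² + z) = z + (z + z²) = z² + 2*z)
F(-184) - c(121, 36) = -176/3 - 121*(2 + 121) = -176/3 - 121*123 = -176/3 - 1*14883 = -176/3 - 14883 = -44825/3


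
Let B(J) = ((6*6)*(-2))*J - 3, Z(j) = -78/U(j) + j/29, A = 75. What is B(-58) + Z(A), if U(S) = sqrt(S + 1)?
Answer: 121092/29 - 39*sqrt(19)/19 ≈ 4166.6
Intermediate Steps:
U(S) = sqrt(1 + S)
Z(j) = -78/sqrt(1 + j) + j/29
B(J) = -3 - 72*J (B(J) = (36*(-2))*J - 3 = -72*J - 3 = -3 - 72*J)
B(-58) + Z(A) = (-3 - 72*(-58)) + (-78/sqrt(1 + 75) + (1/29)*75) = (-3 + 4176) + (-39*sqrt(19)/19 + 75/29) = 4173 + (-39*sqrt(19)/19 + 75/29) = 4173 + (75/29 - 39*sqrt(19)/19) = 121092/29 - 39*sqrt(19)/19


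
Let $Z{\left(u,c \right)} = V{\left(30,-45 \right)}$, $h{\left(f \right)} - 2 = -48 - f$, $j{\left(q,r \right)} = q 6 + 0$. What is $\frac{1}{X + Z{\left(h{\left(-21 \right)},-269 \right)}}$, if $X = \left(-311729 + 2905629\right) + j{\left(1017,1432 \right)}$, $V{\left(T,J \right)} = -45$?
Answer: $\frac{1}{2599957} \approx 3.8462 \cdot 10^{-7}$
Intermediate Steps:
$j{\left(q,r \right)} = 6 q$ ($j{\left(q,r \right)} = 6 q + 0 = 6 q$)
$h{\left(f \right)} = -46 - f$ ($h{\left(f \right)} = 2 - \left(48 + f\right) = -46 - f$)
$Z{\left(u,c \right)} = -45$
$X = 2600002$ ($X = \left(-311729 + 2905629\right) + 6 \cdot 1017 = 2593900 + 6102 = 2600002$)
$\frac{1}{X + Z{\left(h{\left(-21 \right)},-269 \right)}} = \frac{1}{2600002 - 45} = \frac{1}{2599957}$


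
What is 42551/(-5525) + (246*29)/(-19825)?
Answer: -159817/19825 ≈ -8.0614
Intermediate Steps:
42551/(-5525) + (246*29)/(-19825) = 42551*(-1/5525) + 7134*(-1/19825) = -2503/325 - 7134/19825 = -159817/19825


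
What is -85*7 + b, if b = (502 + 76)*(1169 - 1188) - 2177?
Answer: -13754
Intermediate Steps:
b = -13159 (b = 578*(-19) - 2177 = -10982 - 2177 = -13159)
-85*7 + b = -85*7 - 13159 = -595 - 13159 = -13754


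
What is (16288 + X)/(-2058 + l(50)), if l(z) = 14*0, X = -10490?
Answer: -2899/1029 ≈ -2.8173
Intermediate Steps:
l(z) = 0
(16288 + X)/(-2058 + l(50)) = (16288 - 10490)/(-2058 + 0) = 5798/(-2058) = 5798*(-1/2058) = -2899/1029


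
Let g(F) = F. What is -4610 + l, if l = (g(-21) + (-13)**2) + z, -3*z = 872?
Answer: -14258/3 ≈ -4752.7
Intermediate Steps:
z = -872/3 (z = -1/3*872 = -872/3 ≈ -290.67)
l = -428/3 (l = (-21 + (-13)**2) - 872/3 = (-21 + 169) - 872/3 = 148 - 872/3 = -428/3 ≈ -142.67)
-4610 + l = -4610 - 428/3 = -14258/3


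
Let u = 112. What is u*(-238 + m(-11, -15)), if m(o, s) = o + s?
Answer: -29568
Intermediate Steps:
u*(-238 + m(-11, -15)) = 112*(-238 + (-11 - 15)) = 112*(-238 - 26) = 112*(-264) = -29568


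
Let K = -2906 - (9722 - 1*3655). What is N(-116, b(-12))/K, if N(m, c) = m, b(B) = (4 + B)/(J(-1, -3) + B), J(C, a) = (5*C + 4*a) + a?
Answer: 116/8973 ≈ 0.012928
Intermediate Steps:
J(C, a) = 5*C + 5*a (J(C, a) = (4*a + 5*C) + a = 5*C + 5*a)
b(B) = (4 + B)/(-20 + B) (b(B) = (4 + B)/((5*(-1) + 5*(-3)) + B) = (4 + B)/((-5 - 15) + B) = (4 + B)/(-20 + B))
K = -8973 (K = -2906 - (9722 - 3655) = -2906 - 1*6067 = -2906 - 6067 = -8973)
N(-116, b(-12))/K = -116/(-8973) = -116*(-1/8973) = 116/8973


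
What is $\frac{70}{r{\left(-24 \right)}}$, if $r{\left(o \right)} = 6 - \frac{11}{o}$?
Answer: $\frac{336}{31} \approx 10.839$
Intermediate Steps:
$\frac{70}{r{\left(-24 \right)}} = \frac{70}{6 - \frac{11}{-24}} = \frac{70}{6 - - \frac{11}{24}} = \frac{70}{6 + \frac{11}{24}} = \frac{70}{\frac{155}{24}} = 70 \cdot \frac{24}{155} = \frac{336}{31}$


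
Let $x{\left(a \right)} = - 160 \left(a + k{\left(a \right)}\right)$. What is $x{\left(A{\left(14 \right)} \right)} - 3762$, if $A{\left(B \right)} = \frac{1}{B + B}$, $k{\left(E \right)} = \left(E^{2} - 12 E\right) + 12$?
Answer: $- \frac{275348}{49} \approx -5619.3$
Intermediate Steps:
$k{\left(E \right)} = 12 + E^{2} - 12 E$
$A{\left(B \right)} = \frac{1}{2 B}$
$x{\left(a \right)} = -1920 - 160 a^{2} + 1760 a$ ($x{\left(a \right)} = - 160 \left(a + \left(12 + a^{2} - 12 a\right)\right) = - 160 \left(12 + a^{2} - 11 a\right) = -1920 - 160 a^{2} + 1760 a$)
$x{\left(A{\left(14 \right)} \right)} - 3762 = \left(-1920 - 160 \left(\frac{1}{2 \cdot 14}\right)^{2} + 1760 \frac{1}{2 \cdot 14}\right) - 3762 = \left(-1920 - 160 \left(\frac{1}{2} \cdot \frac{1}{14}\right)^{2} + 1760 \cdot \frac{1}{2} \cdot \frac{1}{14}\right) - 3762 = \left(-1920 - \frac{160}{784} + 1760 \cdot \frac{1}{28}\right) - 3762 = \left(-1920 - \frac{10}{49} + \frac{440}{7}\right) - 3762 = - \frac{91010}{49} - 3762 = - \frac{275348}{49}$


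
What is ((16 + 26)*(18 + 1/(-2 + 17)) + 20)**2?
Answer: 15163236/25 ≈ 6.0653e+5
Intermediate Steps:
((16 + 26)*(18 + 1/(-2 + 17)) + 20)**2 = (42*(18 + 1/15) + 20)**2 = (42*(271/15) + 20)**2 = (3794/5 + 20)**2 = (3894/5)**2 = 15163236/25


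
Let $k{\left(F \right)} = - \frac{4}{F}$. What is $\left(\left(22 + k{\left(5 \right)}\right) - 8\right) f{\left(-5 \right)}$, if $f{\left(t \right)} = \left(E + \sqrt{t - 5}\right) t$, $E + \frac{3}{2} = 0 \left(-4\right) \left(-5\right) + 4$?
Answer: $-165 - 66 i \sqrt{10} \approx -165.0 - 208.71 i$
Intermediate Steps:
$E = \frac{5}{2}$ ($E = - \frac{3}{2} + \left(0 \left(-4\right) \left(-5\right) + 4\right) = - \frac{3}{2} + \left(0 \left(-5\right) + 4\right) = - \frac{3}{2} + \left(0 + 4\right) = - \frac{3}{2} + 4 = \frac{5}{2} \approx 2.5$)
$f{\left(t \right)} = t \left(\frac{5}{2} + \sqrt{-5 + t}\right)$ ($f{\left(t \right)} = \left(\frac{5}{2} + \sqrt{t - 5}\right) t = \left(\frac{5}{2} + \sqrt{-5 + t}\right) t = t \left(\frac{5}{2} + \sqrt{-5 + t}\right)$)
$\left(\left(22 + k{\left(5 \right)}\right) - 8\right) f{\left(-5 \right)} = \left(\left(22 - \frac{4}{5}\right) - 8\right) \frac{1}{2} \left(-5\right) \left(5 + 2 \sqrt{-5 - 5}\right) = \left(\left(22 - \frac{4}{5}\right) - 8\right) \frac{1}{2} \left(-5\right) \left(5 + 2 \sqrt{-10}\right) = \left(\left(22 - \frac{4}{5}\right) - 8\right) \frac{1}{2} \left(-5\right) \left(5 + 2 i \sqrt{10}\right) = \left(\frac{106}{5} - 8\right) \frac{1}{2} \left(-5\right) \left(5 + 2 i \sqrt{10}\right) = \frac{66 \left(- \frac{25}{2} - 5 i \sqrt{10}\right)}{5} = -165 - 66 i \sqrt{10}$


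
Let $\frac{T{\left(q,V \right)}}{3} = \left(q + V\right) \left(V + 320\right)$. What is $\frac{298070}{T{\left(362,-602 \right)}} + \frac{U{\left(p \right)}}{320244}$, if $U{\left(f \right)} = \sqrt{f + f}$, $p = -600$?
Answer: $\frac{29807}{20304} + \frac{5 i \sqrt{3}}{80061} \approx 1.468 + 0.00010817 i$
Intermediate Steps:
$T{\left(q,V \right)} = 3 \left(320 + V\right) \left(V + q\right)$ ($T{\left(q,V \right)} = 3 \left(q + V\right) \left(V + 320\right) = 3 \left(V + q\right) \left(320 + V\right) = 3 \left(320 + V\right) \left(V + q\right)$)
$U{\left(f \right)} = \sqrt{2} \sqrt{f}$ ($U{\left(f \right)} = \sqrt{2 f} = \sqrt{2} \sqrt{f}$)
$\frac{298070}{T{\left(362,-602 \right)}} + \frac{U{\left(p \right)}}{320244} = \frac{298070}{3 \left(-602\right)^{2} + 960 \left(-602\right) + 960 \cdot 362 + 3 \left(-602\right) 362} + \frac{\sqrt{2} \sqrt{-600}}{320244} = \frac{298070}{3 \cdot 362404 - 577920 + 347520 - 653772} + \sqrt{2} \cdot 10 i \sqrt{6} \cdot \frac{1}{320244} = \frac{298070}{1087212 - 577920 + 347520 - 653772} + 20 i \sqrt{3} \cdot \frac{1}{320244} = \frac{298070}{203040} + \frac{5 i \sqrt{3}}{80061} = 298070 \cdot \frac{1}{203040} + \frac{5 i \sqrt{3}}{80061} = \frac{29807}{20304} + \frac{5 i \sqrt{3}}{80061}$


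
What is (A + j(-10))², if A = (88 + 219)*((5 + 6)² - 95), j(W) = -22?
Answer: 63361600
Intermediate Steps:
A = 7982 (A = 307*(11² - 95) = 307*(121 - 95) = 307*26 = 7982)
(A + j(-10))² = (7982 - 22)² = 7960² = 63361600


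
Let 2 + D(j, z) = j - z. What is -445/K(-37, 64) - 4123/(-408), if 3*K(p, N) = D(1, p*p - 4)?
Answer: 3088349/278664 ≈ 11.083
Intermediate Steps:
D(j, z) = -2 + j - z (D(j, z) = -2 + (j - z) = -2 + j - z)
K(p, N) = 1 - p²/3 (K(p, N) = (-2 + 1 - (p*p - 4))/3 = (-2 + 1 - (p² - 4))/3 = (-2 + 1 - (-4 + p²))/3 = (-2 + 1 + (4 - p²))/3 = (3 - p²)/3 = 1 - p²/3)
-445/K(-37, 64) - 4123/(-408) = -445/(1 - ⅓*(-37)²) - 4123/(-408) = -445/(1 - ⅓*1369) - 4123*(-1/408) = -445/(1 - 1369/3) + 4123/408 = -445/(-1366/3) + 4123/408 = -445*(-3/1366) + 4123/408 = 1335/1366 + 4123/408 = 3088349/278664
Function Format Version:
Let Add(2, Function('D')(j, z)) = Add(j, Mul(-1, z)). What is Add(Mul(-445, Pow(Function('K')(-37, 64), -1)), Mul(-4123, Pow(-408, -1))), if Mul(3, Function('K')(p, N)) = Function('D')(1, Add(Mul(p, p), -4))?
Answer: Rational(3088349, 278664) ≈ 11.083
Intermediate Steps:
Function('D')(j, z) = Add(-2, j, Mul(-1, z)) (Function('D')(j, z) = Add(-2, Add(j, Mul(-1, z))) = Add(-2, j, Mul(-1, z)))
Function('K')(p, N) = Add(1, Mul(Rational(-1, 3), Pow(p, 2))) (Function('K')(p, N) = Mul(Rational(1, 3), Add(-2, 1, Mul(-1, Add(Mul(p, p), -4)))) = Mul(Rational(1, 3), Add(-2, 1, Mul(-1, Add(Pow(p, 2), -4)))) = Mul(Rational(1, 3), Add(-2, 1, Mul(-1, Add(-4, Pow(p, 2))))) = Mul(Rational(1, 3), Add(-2, 1, Add(4, Mul(-1, Pow(p, 2))))) = Mul(Rational(1, 3), Add(3, Mul(-1, Pow(p, 2)))) = Add(1, Mul(Rational(-1, 3), Pow(p, 2))))
Add(Mul(-445, Pow(Function('K')(-37, 64), -1)), Mul(-4123, Pow(-408, -1))) = Add(Mul(-445, Pow(Add(1, Mul(Rational(-1, 3), Pow(-37, 2))), -1)), Mul(-4123, Pow(-408, -1))) = Add(Mul(-445, Pow(Add(1, Mul(Rational(-1, 3), 1369)), -1)), Mul(-4123, Rational(-1, 408))) = Add(Mul(-445, Pow(Add(1, Rational(-1369, 3)), -1)), Rational(4123, 408)) = Add(Mul(-445, Pow(Rational(-1366, 3), -1)), Rational(4123, 408)) = Add(Mul(-445, Rational(-3, 1366)), Rational(4123, 408)) = Add(Rational(1335, 1366), Rational(4123, 408)) = Rational(3088349, 278664)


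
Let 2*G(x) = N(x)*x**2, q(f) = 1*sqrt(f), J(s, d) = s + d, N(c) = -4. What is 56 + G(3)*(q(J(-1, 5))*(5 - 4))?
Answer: 20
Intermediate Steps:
J(s, d) = d + s
q(f) = sqrt(f)
G(x) = -2*x**2 (G(x) = (-4*x**2)/2 = -2*x**2)
56 + G(3)*(q(J(-1, 5))*(5 - 4)) = 56 + (-2*3**2)*(sqrt(5 - 1)*(5 - 4)) = 56 + (-2*9)*(sqrt(4)*1) = 56 - 36 = 20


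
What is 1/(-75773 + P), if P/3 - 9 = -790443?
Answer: -1/2447075 ≈ -4.0865e-7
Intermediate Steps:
P = -2371302 (P = 27 + 3*(-790443) = 27 - 2371329 = -2371302)
1/(-75773 + P) = 1/(-75773 - 2371302) = 1/(-2447075) = -1/2447075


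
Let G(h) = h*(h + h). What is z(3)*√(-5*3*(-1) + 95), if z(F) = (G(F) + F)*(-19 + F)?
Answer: -336*√110 ≈ -3524.0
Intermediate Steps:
G(h) = 2*h² (G(h) = h*(2*h) = 2*h²)
z(F) = (-19 + F)*(F + 2*F²) (z(F) = (2*F² + F)*(-19 + F) = (F + 2*F²)*(-19 + F) = (-19 + F)*(F + 2*F²))
z(3)*√(-5*3*(-1) + 95) = (3*(-19 - 37*3 + 2*3²))*√(-5*3*(-1) + 95) = (3*(-19 - 111 + 2*9))*√(-15*(-1) + 95) = (3*(-19 - 111 + 18))*√(15 + 95) = (3*(-112))*√110 = -336*√110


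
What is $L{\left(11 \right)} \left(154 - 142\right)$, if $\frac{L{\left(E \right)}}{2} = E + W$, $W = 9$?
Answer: $480$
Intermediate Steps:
$L{\left(E \right)} = 18 + 2 E$ ($L{\left(E \right)} = 2 \left(E + 9\right) = 2 \left(9 + E\right) = 18 + 2 E$)
$L{\left(11 \right)} \left(154 - 142\right) = \left(18 + 2 \cdot 11\right) \left(154 - 142\right) = \left(18 + 22\right) 12 = 40 \cdot 12 = 480$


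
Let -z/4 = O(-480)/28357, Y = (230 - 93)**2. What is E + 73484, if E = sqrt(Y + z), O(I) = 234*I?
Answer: 73484 + sqrt(15105258171241)/28357 ≈ 73621.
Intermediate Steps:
Y = 18769 (Y = 137**2 = 18769)
z = 449280/28357 (z = -4*234*(-480)/28357 = -(-449280)/28357 = -4*(-112320/28357) = 449280/28357 ≈ 15.844)
E = sqrt(15105258171241)/28357 (E = sqrt(18769 + 449280/28357) = sqrt(532681813/28357) = sqrt(15105258171241)/28357 ≈ 137.06)
E + 73484 = sqrt(15105258171241)/28357 + 73484 = 73484 + sqrt(15105258171241)/28357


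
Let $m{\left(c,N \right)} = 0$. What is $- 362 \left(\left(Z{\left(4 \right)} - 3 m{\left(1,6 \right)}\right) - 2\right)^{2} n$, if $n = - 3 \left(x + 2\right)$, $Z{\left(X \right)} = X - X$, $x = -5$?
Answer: $-13032$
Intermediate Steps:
$Z{\left(X \right)} = 0$
$n = 9$ ($n = - 3 \left(-5 + 2\right) = \left(-3\right) \left(-3\right) = 9$)
$- 362 \left(\left(Z{\left(4 \right)} - 3 m{\left(1,6 \right)}\right) - 2\right)^{2} n = - 362 \left(\left(0 - 0\right) - 2\right)^{2} \cdot 9 = - 362 \left(\left(0 + 0\right) - 2\right)^{2} \cdot 9 = - 362 \left(0 - 2\right)^{2} \cdot 9 = - 362 \left(-2\right)^{2} \cdot 9 = - 362 \cdot 4 \cdot 9 = \left(-362\right) 36 = -13032$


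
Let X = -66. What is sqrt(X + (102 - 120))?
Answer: 2*I*sqrt(21) ≈ 9.1651*I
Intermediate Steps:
sqrt(X + (102 - 120)) = sqrt(-66 + (102 - 120)) = sqrt(-66 - 18) = sqrt(-84) = 2*I*sqrt(21)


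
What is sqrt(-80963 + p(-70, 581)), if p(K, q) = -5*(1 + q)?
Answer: I*sqrt(83873) ≈ 289.61*I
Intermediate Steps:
p(K, q) = -5 - 5*q
sqrt(-80963 + p(-70, 581)) = sqrt(-80963 + (-5 - 5*581)) = sqrt(-80963 + (-5 - 2905)) = sqrt(-80963 - 2910) = sqrt(-83873) = I*sqrt(83873)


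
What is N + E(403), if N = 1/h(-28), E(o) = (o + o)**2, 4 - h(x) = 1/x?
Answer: 73408896/113 ≈ 6.4964e+5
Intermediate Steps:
h(x) = 4 - 1/x
E(o) = 4*o**2 (E(o) = (2*o)**2 = 4*o**2)
N = 28/113 (N = 1/(4 - 1/(-28)) = 1/(4 - 1*(-1/28)) = 1/(4 + 1/28) = 1/(113/28) = 28/113 ≈ 0.24779)
N + E(403) = 28/113 + 4*403**2 = 28/113 + 4*162409 = 28/113 + 649636 = 73408896/113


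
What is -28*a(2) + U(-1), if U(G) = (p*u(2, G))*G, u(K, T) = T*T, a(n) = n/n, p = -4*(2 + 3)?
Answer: -8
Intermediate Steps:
p = -20 (p = -4*5 = -20)
a(n) = 1
u(K, T) = T²
U(G) = -20*G³ (U(G) = (-20*G²)*G = -20*G³)
-28*a(2) + U(-1) = -28*1 - 20*(-1)³ = -28 - 20*(-1) = -28 + 20 = -8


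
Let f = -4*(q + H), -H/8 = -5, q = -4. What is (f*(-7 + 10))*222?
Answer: -95904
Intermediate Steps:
H = 40 (H = -8*(-5) = 40)
f = -144 (f = -4*(-4 + 40) = -4*36 = -144)
(f*(-7 + 10))*222 = -144*(-7 + 10)*222 = -144*3*222 = -432*222 = -95904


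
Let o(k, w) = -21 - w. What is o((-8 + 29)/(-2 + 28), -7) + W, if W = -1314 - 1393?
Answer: -2721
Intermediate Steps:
W = -2707
o((-8 + 29)/(-2 + 28), -7) + W = (-21 - 1*(-7)) - 2707 = (-21 + 7) - 2707 = -14 - 2707 = -2721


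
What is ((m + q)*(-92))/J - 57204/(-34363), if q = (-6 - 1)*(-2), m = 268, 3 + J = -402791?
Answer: 1709495832/988657873 ≈ 1.7291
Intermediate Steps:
J = -402794 (J = -3 - 402791 = -402794)
q = 14 (q = -7*(-2) = 14)
((m + q)*(-92))/J - 57204/(-34363) = ((268 + 14)*(-92))/(-402794) - 57204/(-34363) = (282*(-92))*(-1/402794) - 57204*(-1/34363) = -25944*(-1/402794) + 8172/4909 = 12972/201397 + 8172/4909 = 1709495832/988657873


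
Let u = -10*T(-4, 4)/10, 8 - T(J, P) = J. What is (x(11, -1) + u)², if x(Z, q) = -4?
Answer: 256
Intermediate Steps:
T(J, P) = 8 - J
u = -12 (u = -10*(8 - 1*(-4))/10 = -10*(8 + 4)/10 = -120/10 = -10*6/5 = -12)
(x(11, -1) + u)² = (-4 - 12)² = (-16)² = 256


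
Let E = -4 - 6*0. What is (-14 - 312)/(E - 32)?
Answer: 163/18 ≈ 9.0556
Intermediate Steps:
E = -4 (E = -4 + 0 = -4)
(-14 - 312)/(E - 32) = (-14 - 312)/(-4 - 32) = -326/(-36) = -326*(-1/36) = 163/18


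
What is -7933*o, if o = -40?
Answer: 317320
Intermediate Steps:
-7933*o = -7933*(-40) = 317320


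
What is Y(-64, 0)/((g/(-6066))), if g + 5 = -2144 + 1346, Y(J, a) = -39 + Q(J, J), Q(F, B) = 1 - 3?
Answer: -248706/803 ≈ -309.72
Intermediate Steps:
Q(F, B) = -2
Y(J, a) = -41 (Y(J, a) = -39 - 2 = -41)
g = -803 (g = -5 + (-2144 + 1346) = -5 - 798 = -803)
Y(-64, 0)/((g/(-6066))) = -41/((-803/(-6066))) = -41/((-803*(-1/6066))) = -41/803/6066 = -41*6066/803 = -248706/803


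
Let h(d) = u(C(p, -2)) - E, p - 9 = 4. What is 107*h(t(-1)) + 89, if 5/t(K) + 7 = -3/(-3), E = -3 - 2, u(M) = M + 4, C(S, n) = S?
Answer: 2443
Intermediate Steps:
p = 13 (p = 9 + 4 = 13)
u(M) = 4 + M
E = -5
t(K) = -5/6 (t(K) = 5/(-7 - 3/(-3)) = 5/(-7 - 3*(-1/3)) = 5/(-7 + 1) = 5/(-6) = 5*(-1/6) = -5/6)
h(d) = 22 (h(d) = (4 + 13) - 1*(-5) = 17 + 5 = 22)
107*h(t(-1)) + 89 = 107*22 + 89 = 2354 + 89 = 2443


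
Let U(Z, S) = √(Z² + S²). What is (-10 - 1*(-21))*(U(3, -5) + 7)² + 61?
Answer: 974 + 154*√34 ≈ 1872.0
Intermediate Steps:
U(Z, S) = √(S² + Z²)
(-10 - 1*(-21))*(U(3, -5) + 7)² + 61 = (-10 - 1*(-21))*(√((-5)² + 3²) + 7)² + 61 = (-10 + 21)*(√(25 + 9) + 7)² + 61 = 11*(√34 + 7)² + 61 = 11*(7 + √34)² + 61 = 61 + 11*(7 + √34)²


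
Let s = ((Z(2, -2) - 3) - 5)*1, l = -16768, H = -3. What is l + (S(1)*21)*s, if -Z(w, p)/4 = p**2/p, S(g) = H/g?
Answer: -16768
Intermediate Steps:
S(g) = -3/g
Z(w, p) = -4*p (Z(w, p) = -4*p**2/p = -4*p)
s = 0 (s = ((-4*(-2) - 3) - 5)*1 = ((8 - 3) - 5)*1 = (5 - 5)*1 = 0*1 = 0)
l + (S(1)*21)*s = -16768 + (-3/1*21)*0 = -16768 + (-3*1*21)*0 = -16768 - 3*21*0 = -16768 - 63*0 = -16768 + 0 = -16768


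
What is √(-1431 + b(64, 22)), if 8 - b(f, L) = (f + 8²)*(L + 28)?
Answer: I*√7823 ≈ 88.448*I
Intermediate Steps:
b(f, L) = 8 - (28 + L)*(64 + f) (b(f, L) = 8 - (f + 8²)*(L + 28) = 8 - (f + 64)*(28 + L) = 8 - (64 + f)*(28 + L) = 8 - (28 + L)*(64 + f))
√(-1431 + b(64, 22)) = √(-1431 + (-1784 - 64*22 - 28*64 - 1*22*64)) = √(-1431 + (-1784 - 1408 - 1792 - 1408)) = √(-1431 - 6392) = √(-7823) = I*√7823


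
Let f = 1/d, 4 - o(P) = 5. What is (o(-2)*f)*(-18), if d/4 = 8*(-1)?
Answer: -9/16 ≈ -0.56250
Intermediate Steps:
o(P) = -1 (o(P) = 4 - 1*5 = 4 - 5 = -1)
d = -32 (d = 4*(8*(-1)) = 4*(-8) = -32)
f = -1/32 (f = 1/(-32) = -1/32 ≈ -0.031250)
(o(-2)*f)*(-18) = -1*(-1/32)*(-18) = (1/32)*(-18) = -9/16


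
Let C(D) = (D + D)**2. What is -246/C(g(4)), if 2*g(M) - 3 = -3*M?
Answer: -82/27 ≈ -3.0370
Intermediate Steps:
g(M) = 3/2 - 3*M/2 (g(M) = 3/2 + (-3*M)/2 = 3/2 - 3*M/2)
C(D) = 4*D**2 (C(D) = (2*D)**2 = 4*D**2)
-246/C(g(4)) = -246*1/(4*(3/2 - 3/2*4)**2) = -246*1/(4*(3/2 - 6)**2) = -246/(4*(-9/2)**2) = -246/(4*(81/4)) = -246/81 = -246*1/81 = -82/27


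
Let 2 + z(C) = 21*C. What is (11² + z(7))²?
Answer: 70756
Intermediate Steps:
z(C) = -2 + 21*C
(11² + z(7))² = (11² + (-2 + 21*7))² = (121 + (-2 + 147))² = (121 + 145)² = 266² = 70756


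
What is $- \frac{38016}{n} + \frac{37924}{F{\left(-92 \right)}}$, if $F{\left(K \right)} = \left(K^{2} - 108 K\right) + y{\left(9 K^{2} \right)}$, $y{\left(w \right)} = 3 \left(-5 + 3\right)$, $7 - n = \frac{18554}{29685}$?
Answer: $- \frac{10375271729278}{1740449477} \approx -5961.3$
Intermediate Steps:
$n = \frac{189241}{29685}$ ($n = 7 - \frac{18554}{29685} = \frac{189241}{29685} \approx 6.375$)
$y{\left(w \right)} = -6$ ($y{\left(w \right)} = 3 \left(-2\right) = -6$)
$F{\left(K \right)} = -6 + K^{2} - 108 K$ ($F{\left(K \right)} = \left(K^{2} - 108 K\right) - 6 = -6 + K^{2} - 108 K$)
$- \frac{38016}{n} + \frac{37924}{F{\left(-92 \right)}} = - \frac{38016}{\frac{189241}{29685}} + \frac{37924}{-6 + \left(-92\right)^{2} - -9936} = \left(-38016\right) \frac{29685}{189241} + \frac{37924}{-6 + 8464 + 9936} = - \frac{1128504960}{189241} + \frac{37924}{18394} = - \frac{1128504960}{189241} + 37924 \cdot \frac{1}{18394} = - \frac{1128504960}{189241} + \frac{18962}{9197} = - \frac{10375271729278}{1740449477}$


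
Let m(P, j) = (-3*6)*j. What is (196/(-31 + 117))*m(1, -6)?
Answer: 10584/43 ≈ 246.14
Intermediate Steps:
m(P, j) = -18*j
(196/(-31 + 117))*m(1, -6) = (196/(-31 + 117))*(-18*(-6)) = (196/86)*108 = ((1/86)*196)*108 = (98/43)*108 = 10584/43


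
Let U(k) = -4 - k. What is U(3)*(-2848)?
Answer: 19936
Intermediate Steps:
U(3)*(-2848) = (-4 - 1*3)*(-2848) = (-4 - 3)*(-2848) = -7*(-2848) = 19936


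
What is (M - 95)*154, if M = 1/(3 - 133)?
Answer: -951027/65 ≈ -14631.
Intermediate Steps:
M = -1/130 (M = 1/(-130) = -1/130 ≈ -0.0076923)
(M - 95)*154 = (-1/130 - 95)*154 = -12351/130*154 = -951027/65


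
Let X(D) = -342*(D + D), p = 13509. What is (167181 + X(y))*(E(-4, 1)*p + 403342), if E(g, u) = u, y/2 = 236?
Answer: -64889944617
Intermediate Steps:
y = 472 (y = 2*236 = 472)
X(D) = -684*D
(167181 + X(y))*(E(-4, 1)*p + 403342) = (167181 - 684*472)*(1*13509 + 403342) = (167181 - 322848)*(13509 + 403342) = -155667*416851 = -64889944617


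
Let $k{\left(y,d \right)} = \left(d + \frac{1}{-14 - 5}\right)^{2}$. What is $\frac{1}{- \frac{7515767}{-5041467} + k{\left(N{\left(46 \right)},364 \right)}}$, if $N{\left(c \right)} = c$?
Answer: $\frac{1819969587}{241071675060962} \approx 7.5495 \cdot 10^{-6}$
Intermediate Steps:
$k{\left(y,d \right)} = \left(- \frac{1}{19} + d\right)^{2}$ ($k{\left(y,d \right)} = \left(d + \frac{1}{-19}\right)^{2} = \left(d - \frac{1}{19}\right)^{2} = \left(- \frac{1}{19} + d\right)^{2}$)
$\frac{1}{- \frac{7515767}{-5041467} + k{\left(N{\left(46 \right)},364 \right)}} = \frac{1}{- \frac{7515767}{-5041467} + \frac{\left(-1 + 19 \cdot 364\right)^{2}}{361}} = \frac{1}{\left(-7515767\right) \left(- \frac{1}{5041467}\right) + \frac{\left(-1 + 6916\right)^{2}}{361}} = \frac{1}{\frac{7515767}{5041467} + \frac{6915^{2}}{361}} = \frac{1}{\frac{7515767}{5041467} + \frac{1}{361} \cdot 47817225} = \frac{1}{\frac{7515767}{5041467} + \frac{47817225}{361}} = \frac{1}{\frac{241071675060962}{1819969587}} = \frac{1819969587}{241071675060962}$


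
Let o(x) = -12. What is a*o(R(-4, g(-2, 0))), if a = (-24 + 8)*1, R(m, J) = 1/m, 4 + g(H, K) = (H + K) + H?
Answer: 192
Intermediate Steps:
g(H, K) = -4 + K + 2*H (g(H, K) = -4 + ((H + K) + H) = -4 + (K + 2*H) = -4 + K + 2*H)
R(m, J) = 1/m
a = -16 (a = -16*1 = -16)
a*o(R(-4, g(-2, 0))) = -16*(-12) = 192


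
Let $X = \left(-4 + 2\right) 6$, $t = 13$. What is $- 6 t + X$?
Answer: $-90$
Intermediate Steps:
$X = -12$ ($X = \left(-2\right) 6 = -12$)
$- 6 t + X = \left(-6\right) 13 - 12 = -78 - 12 = -90$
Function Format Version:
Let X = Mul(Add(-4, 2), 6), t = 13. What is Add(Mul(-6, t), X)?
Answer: -90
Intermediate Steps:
X = -12 (X = Mul(-2, 6) = -12)
Add(Mul(-6, t), X) = Add(Mul(-6, 13), -12) = Add(-78, -12) = -90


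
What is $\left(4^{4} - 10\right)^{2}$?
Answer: $60516$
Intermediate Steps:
$\left(4^{4} - 10\right)^{2} = \left(256 + \left(-16 + 6\right)\right)^{2} = \left(256 - 10\right)^{2} = 246^{2} = 60516$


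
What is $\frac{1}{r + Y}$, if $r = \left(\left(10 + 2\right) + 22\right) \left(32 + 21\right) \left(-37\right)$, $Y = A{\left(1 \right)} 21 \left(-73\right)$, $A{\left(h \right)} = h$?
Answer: $- \frac{1}{68207} \approx -1.4661 \cdot 10^{-5}$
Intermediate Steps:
$Y = -1533$ ($Y = 1 \cdot 21 \left(-73\right) = 21 \left(-73\right) = -1533$)
$r = -66674$ ($r = \left(12 + 22\right) 53 \left(-37\right) = 34 \cdot 53 \left(-37\right) = 1802 \left(-37\right) = -66674$)
$\frac{1}{r + Y} = \frac{1}{-66674 - 1533} = \frac{1}{-68207} = - \frac{1}{68207}$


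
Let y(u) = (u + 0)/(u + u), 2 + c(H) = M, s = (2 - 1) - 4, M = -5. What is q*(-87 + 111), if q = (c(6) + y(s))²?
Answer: 1014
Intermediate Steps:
s = -3 (s = 1 - 4 = -3)
c(H) = -7 (c(H) = -2 - 5 = -7)
y(u) = ½ (y(u) = u/((2*u)) = u*(1/(2*u)) = ½)
q = 169/4 (q = (-7 + ½)² = (-13/2)² = 169/4 ≈ 42.250)
q*(-87 + 111) = 169*(-87 + 111)/4 = (169/4)*24 = 1014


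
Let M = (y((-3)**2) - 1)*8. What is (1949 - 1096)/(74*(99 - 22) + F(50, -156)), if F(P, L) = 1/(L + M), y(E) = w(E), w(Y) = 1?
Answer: 133068/888887 ≈ 0.14970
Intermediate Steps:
y(E) = 1
M = 0 (M = (1 - 1)*8 = 0*8 = 0)
F(P, L) = 1/L (F(P, L) = 1/(L + 0) = 1/L)
(1949 - 1096)/(74*(99 - 22) + F(50, -156)) = (1949 - 1096)/(74*(99 - 22) + 1/(-156)) = 853/(74*77 - 1/156) = 853/(5698 - 1/156) = 853/(888887/156) = 853*(156/888887) = 133068/888887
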